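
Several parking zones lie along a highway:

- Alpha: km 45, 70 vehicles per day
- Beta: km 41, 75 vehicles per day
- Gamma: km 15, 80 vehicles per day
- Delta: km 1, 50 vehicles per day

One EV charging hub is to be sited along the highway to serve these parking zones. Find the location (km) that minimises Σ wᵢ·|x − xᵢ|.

For a sum of weighted absolute distances on a line, the optimum is the weighted median (not the mean). Total weight W = 275; half-weight = 137.5.
Sort by position and accumulate weight:
  km 1 (Delta, w=50) → cum 50
  km 15 (Gamma, w=80) → cum 130
  km 41 (Beta, w=75) → cum 205  ≥ 137.5 → median here
  km 45 (Alpha, w=70) → cum 275
Optimal location: km 41.

x = 41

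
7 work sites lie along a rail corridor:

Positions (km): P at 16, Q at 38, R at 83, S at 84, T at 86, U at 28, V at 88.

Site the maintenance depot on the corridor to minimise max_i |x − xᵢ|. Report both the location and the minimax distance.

The 1-center on a line is the midpoint of the two extreme points: leftmost at 16, rightmost at 88.
Optimal location = (16 + 88)/2 = 52; maximum distance = (88 − 16)/2 = 36.

location 52, max distance 36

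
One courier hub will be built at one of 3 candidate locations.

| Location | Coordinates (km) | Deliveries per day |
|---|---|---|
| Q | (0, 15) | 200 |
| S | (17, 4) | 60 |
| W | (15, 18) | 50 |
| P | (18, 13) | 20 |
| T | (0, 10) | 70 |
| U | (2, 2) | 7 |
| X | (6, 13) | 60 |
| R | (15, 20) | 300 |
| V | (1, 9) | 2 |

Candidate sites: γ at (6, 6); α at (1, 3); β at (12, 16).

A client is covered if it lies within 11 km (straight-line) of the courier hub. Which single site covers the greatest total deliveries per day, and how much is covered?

Coverage radius r = 11 km; a point is covered iff (Δx)²+(Δy)² ≤ 11² = 121.
  γ (6, 6): covers {Q, T, U, X, V} → 339
  α (1, 3): covers {T, U, V} → 79
  β (12, 16): covers {W, P, X, R} → 430
Maximum coverage at β: 430 deliveries per day.

β, covering 430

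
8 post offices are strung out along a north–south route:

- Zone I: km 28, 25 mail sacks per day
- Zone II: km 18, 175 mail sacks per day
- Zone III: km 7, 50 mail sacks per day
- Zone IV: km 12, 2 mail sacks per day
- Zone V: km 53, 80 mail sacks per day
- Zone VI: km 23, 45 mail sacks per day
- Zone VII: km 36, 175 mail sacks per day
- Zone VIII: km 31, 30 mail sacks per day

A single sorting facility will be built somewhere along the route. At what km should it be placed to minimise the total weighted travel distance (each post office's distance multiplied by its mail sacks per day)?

x = 28

For a sum of weighted absolute distances on a line, the optimum is the weighted median (not the mean). Total weight W = 582; half-weight = 291.
Sort by position and accumulate weight:
  km 7 (Zone III, w=50) → cum 50
  km 12 (Zone IV, w=2) → cum 52
  km 18 (Zone II, w=175) → cum 227
  km 23 (Zone VI, w=45) → cum 272
  km 28 (Zone I, w=25) → cum 297  ≥ 291 → median here
  km 31 (Zone VIII, w=30) → cum 327
  km 36 (Zone VII, w=175) → cum 502
  km 53 (Zone V, w=80) → cum 582
Optimal location: km 28.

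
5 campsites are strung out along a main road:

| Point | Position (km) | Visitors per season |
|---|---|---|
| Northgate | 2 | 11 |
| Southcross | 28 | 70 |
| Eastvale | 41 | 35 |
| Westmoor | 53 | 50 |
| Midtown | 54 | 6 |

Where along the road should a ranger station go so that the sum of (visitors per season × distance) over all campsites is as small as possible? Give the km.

For a sum of weighted absolute distances on a line, the optimum is the weighted median (not the mean). Total weight W = 172; half-weight = 86.
Sort by position and accumulate weight:
  km 2 (Northgate, w=11) → cum 11
  km 28 (Southcross, w=70) → cum 81
  km 41 (Eastvale, w=35) → cum 116  ≥ 86 → median here
  km 53 (Westmoor, w=50) → cum 166
  km 54 (Midtown, w=6) → cum 172
Optimal location: km 41.

x = 41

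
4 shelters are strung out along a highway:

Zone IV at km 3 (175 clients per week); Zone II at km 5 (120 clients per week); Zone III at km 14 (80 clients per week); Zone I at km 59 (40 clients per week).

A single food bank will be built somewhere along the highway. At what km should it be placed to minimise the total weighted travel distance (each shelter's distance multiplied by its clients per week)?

x = 5

For a sum of weighted absolute distances on a line, the optimum is the weighted median (not the mean). Total weight W = 415; half-weight = 207.5.
Sort by position and accumulate weight:
  km 3 (Zone IV, w=175) → cum 175
  km 5 (Zone II, w=120) → cum 295  ≥ 207.5 → median here
  km 14 (Zone III, w=80) → cum 375
  km 59 (Zone I, w=40) → cum 415
Optimal location: km 5.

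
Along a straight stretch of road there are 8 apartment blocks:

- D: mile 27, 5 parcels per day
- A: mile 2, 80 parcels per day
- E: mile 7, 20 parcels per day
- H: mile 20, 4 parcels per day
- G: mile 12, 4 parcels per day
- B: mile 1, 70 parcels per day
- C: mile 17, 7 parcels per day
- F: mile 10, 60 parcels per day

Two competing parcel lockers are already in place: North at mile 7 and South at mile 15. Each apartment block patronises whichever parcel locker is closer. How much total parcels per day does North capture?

230

The indifferent point is the midpoint (7+15)/2 = 11; apartment blocks left of it (closer to North at 7) go to North, those right go to South.
  B at 1 (w=70) → North
  A at 2 (w=80) → North
  E at 7 (w=20) → North
  F at 10 (w=60) → North
  G at 12 (w=4) → South
  C at 17 (w=7) → South
  H at 20 (w=4) → South
  D at 27 (w=5) → South
North captures 230; South captures 20.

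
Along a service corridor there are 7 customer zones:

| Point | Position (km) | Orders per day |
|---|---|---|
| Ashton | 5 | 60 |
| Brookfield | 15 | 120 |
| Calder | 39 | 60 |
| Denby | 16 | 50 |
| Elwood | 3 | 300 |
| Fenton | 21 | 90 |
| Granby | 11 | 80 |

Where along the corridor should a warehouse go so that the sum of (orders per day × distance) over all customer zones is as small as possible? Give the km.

x = 11

For a sum of weighted absolute distances on a line, the optimum is the weighted median (not the mean). Total weight W = 760; half-weight = 380.
Sort by position and accumulate weight:
  km 3 (Elwood, w=300) → cum 300
  km 5 (Ashton, w=60) → cum 360
  km 11 (Granby, w=80) → cum 440  ≥ 380 → median here
  km 15 (Brookfield, w=120) → cum 560
  km 16 (Denby, w=50) → cum 610
  km 21 (Fenton, w=90) → cum 700
  km 39 (Calder, w=60) → cum 760
Optimal location: km 11.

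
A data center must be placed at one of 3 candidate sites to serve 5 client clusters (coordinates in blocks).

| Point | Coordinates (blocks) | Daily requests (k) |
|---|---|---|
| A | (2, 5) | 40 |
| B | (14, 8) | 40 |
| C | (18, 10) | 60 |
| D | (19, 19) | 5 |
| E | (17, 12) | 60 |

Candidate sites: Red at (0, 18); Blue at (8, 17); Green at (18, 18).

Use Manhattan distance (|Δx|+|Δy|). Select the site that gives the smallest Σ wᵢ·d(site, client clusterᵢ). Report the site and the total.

Green, total 2630 blocks

Total weighted distance at each candidate:
  Red (0, 18): total = 4600
  Blue (8, 17): total = 3245
  Green (18, 18): total = 2630
Minimum is at Green with total 2630 blocks.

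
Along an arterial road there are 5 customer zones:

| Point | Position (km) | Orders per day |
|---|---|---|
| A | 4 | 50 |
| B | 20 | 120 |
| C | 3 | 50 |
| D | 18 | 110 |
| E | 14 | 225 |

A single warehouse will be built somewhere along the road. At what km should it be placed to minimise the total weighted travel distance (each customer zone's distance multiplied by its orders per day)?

For a sum of weighted absolute distances on a line, the optimum is the weighted median (not the mean). Total weight W = 555; half-weight = 277.5.
Sort by position and accumulate weight:
  km 3 (C, w=50) → cum 50
  km 4 (A, w=50) → cum 100
  km 14 (E, w=225) → cum 325  ≥ 277.5 → median here
  km 18 (D, w=110) → cum 435
  km 20 (B, w=120) → cum 555
Optimal location: km 14.

x = 14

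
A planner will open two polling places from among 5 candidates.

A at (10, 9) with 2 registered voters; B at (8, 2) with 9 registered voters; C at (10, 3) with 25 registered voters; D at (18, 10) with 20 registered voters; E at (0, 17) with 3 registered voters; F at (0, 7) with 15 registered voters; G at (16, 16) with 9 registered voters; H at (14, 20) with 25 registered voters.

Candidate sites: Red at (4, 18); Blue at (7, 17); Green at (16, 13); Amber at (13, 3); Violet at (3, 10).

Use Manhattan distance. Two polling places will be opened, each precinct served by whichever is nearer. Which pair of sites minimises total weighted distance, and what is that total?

{Green, Amber}, total 814

Evaluate every pair (each demand assigned to the nearer of the two):
  {Green, Amber}: total = 814
  {Green, Violet}: total = 955
  {Blue, Amber}: total = 1003
  {Red, Amber}: total = 1053
  {Amber, Violet}: total = 1099
  {Red, Green}: total = 1183
  {Blue, Green}: total = 1192
  {Blue, Violet}: total = 1234
  {Red, Violet}: total = 1314
  {Red, Blue}: total = 1531
Best pair: {Green, Amber} with total 814.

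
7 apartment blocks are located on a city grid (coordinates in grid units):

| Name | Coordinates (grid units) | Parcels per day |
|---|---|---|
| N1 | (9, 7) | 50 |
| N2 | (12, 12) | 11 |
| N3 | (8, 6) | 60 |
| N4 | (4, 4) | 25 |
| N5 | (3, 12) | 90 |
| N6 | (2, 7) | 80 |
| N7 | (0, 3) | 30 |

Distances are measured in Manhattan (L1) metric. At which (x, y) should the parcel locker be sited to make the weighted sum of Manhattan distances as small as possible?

Manhattan distance separates: Σwᵢ(|x−xᵢ|+|y−yᵢ|) = Σwᵢ|x−xᵢ| + Σwᵢ|y−yᵢ|, so x and y are optimised independently as 1-D weighted medians.
Total weight W = 346; half = 173.
x-coordinate, sorted with cumulative weight:
  x=0 (N7, w=30) cum 30
  x=2 (N6, w=80) cum 110
  x=3 (N5, w=90) cum 200  ← median
  x=4 (N4, w=25) cum 225
  x=8 (N3, w=60) cum 285
  x=9 (N1, w=50) cum 335
  x=12 (N2, w=11) cum 346
⇒ x* = 3
y-coordinate, sorted with cumulative weight:
  y=3 (N7, w=30) cum 30
  y=4 (N4, w=25) cum 55
  y=6 (N3, w=60) cum 115
  y=7 (N1, w=50) cum 165
  y=7 (N6, w=80) cum 245  ← median
  y=12 (N2, w=11) cum 256
  y=12 (N5, w=90) cum 346
⇒ y* = 7

(3, 7)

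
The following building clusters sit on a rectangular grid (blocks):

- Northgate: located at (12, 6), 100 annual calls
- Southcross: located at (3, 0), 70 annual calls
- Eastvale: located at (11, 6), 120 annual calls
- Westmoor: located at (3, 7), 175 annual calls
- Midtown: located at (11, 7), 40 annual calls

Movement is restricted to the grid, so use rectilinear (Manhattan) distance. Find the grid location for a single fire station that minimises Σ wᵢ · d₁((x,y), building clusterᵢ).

Manhattan distance separates: Σwᵢ(|x−xᵢ|+|y−yᵢ|) = Σwᵢ|x−xᵢ| + Σwᵢ|y−yᵢ|, so x and y are optimised independently as 1-D weighted medians.
Total weight W = 505; half = 252.5.
x-coordinate, sorted with cumulative weight:
  x=3 (Southcross, w=70) cum 70
  x=3 (Westmoor, w=175) cum 245
  x=11 (Eastvale, w=120) cum 365  ← median
  x=11 (Midtown, w=40) cum 405
  x=12 (Northgate, w=100) cum 505
⇒ x* = 11
y-coordinate, sorted with cumulative weight:
  y=0 (Southcross, w=70) cum 70
  y=6 (Northgate, w=100) cum 170
  y=6 (Eastvale, w=120) cum 290  ← median
  y=7 (Westmoor, w=175) cum 465
  y=7 (Midtown, w=40) cum 505
⇒ y* = 6

(11, 6)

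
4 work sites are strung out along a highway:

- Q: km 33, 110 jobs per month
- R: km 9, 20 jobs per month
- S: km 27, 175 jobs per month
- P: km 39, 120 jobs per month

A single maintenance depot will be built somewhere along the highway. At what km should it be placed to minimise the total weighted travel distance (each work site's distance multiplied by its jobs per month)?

x = 33

For a sum of weighted absolute distances on a line, the optimum is the weighted median (not the mean). Total weight W = 425; half-weight = 212.5.
Sort by position and accumulate weight:
  km 9 (R, w=20) → cum 20
  km 27 (S, w=175) → cum 195
  km 33 (Q, w=110) → cum 305  ≥ 212.5 → median here
  km 39 (P, w=120) → cum 425
Optimal location: km 33.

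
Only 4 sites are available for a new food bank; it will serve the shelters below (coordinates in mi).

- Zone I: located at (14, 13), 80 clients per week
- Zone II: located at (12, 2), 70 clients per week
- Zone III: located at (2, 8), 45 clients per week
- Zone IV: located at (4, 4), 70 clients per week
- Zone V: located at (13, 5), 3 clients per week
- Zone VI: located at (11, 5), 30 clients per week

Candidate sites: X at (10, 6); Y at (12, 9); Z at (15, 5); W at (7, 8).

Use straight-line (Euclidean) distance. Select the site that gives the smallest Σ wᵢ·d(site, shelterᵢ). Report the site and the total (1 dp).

Total weighted distance at each candidate:
  X (10, 6): total = 1823.7
  Y (12, 9): total = 2096.5
  Z (15, 5): total = 2441.5
  W (7, 8): total = 1980.0
Minimum is at X with total 1823.7 mi.

X, total 1823.7 mi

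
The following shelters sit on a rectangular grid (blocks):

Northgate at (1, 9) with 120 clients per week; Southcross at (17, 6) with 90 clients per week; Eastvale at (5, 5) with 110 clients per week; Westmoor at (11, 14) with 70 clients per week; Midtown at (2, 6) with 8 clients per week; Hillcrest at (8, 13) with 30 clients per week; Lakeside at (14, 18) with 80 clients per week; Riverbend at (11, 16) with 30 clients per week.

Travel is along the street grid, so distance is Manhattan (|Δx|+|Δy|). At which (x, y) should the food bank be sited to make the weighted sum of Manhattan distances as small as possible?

(11, 9)

Manhattan distance separates: Σwᵢ(|x−xᵢ|+|y−yᵢ|) = Σwᵢ|x−xᵢ| + Σwᵢ|y−yᵢ|, so x and y are optimised independently as 1-D weighted medians.
Total weight W = 538; half = 269.
x-coordinate, sorted with cumulative weight:
  x=1 (Northgate, w=120) cum 120
  x=2 (Midtown, w=8) cum 128
  x=5 (Eastvale, w=110) cum 238
  x=8 (Hillcrest, w=30) cum 268
  x=11 (Westmoor, w=70) cum 338  ← median
  x=11 (Riverbend, w=30) cum 368
  x=14 (Lakeside, w=80) cum 448
  x=17 (Southcross, w=90) cum 538
⇒ x* = 11
y-coordinate, sorted with cumulative weight:
  y=5 (Eastvale, w=110) cum 110
  y=6 (Southcross, w=90) cum 200
  y=6 (Midtown, w=8) cum 208
  y=9 (Northgate, w=120) cum 328  ← median
  y=13 (Hillcrest, w=30) cum 358
  y=14 (Westmoor, w=70) cum 428
  y=16 (Riverbend, w=30) cum 458
  y=18 (Lakeside, w=80) cum 538
⇒ y* = 9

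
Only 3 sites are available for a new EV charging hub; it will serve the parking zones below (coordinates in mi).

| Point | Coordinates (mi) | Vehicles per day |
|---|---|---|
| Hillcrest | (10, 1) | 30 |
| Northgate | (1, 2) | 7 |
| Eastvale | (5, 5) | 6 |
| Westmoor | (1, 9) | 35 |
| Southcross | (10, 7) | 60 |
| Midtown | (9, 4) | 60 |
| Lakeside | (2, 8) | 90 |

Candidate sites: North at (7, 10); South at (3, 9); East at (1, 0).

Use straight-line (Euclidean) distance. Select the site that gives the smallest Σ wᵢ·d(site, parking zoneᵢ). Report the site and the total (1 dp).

South, total 1499.4 mi

Total weighted distance at each candidate:
  North (7, 10): total = 1718.5
  South (3, 9): total = 1499.4
  East (1, 0): total = 2585.4
Minimum is at South with total 1499.4 mi.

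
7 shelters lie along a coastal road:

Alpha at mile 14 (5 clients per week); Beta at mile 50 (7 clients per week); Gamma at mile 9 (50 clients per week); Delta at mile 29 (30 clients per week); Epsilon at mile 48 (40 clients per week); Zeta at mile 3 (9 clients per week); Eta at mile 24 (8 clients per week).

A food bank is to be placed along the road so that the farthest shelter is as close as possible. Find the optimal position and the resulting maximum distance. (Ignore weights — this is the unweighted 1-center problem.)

The 1-center on a line is the midpoint of the two extreme points: leftmost at 3, rightmost at 50.
Optimal location = (3 + 50)/2 = 26.5; maximum distance = (50 − 3)/2 = 23.5.

location 26.5, max distance 23.5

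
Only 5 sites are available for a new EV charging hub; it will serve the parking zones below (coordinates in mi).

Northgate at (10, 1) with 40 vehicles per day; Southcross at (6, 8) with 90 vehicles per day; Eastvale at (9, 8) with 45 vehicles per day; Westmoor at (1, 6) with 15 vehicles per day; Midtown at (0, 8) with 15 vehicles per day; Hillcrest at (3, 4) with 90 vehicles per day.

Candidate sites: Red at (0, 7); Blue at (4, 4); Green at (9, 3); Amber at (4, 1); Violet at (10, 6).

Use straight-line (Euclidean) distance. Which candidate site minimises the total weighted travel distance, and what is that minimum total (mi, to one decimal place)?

Blue, total 1187.9 mi

Total weighted distance at each candidate:
  Red (0, 7): total = 1839.5
  Blue (4, 4): total = 1187.9
  Green (9, 3): total = 1669.3
  Amber (4, 1): total = 1775.3
  Violet (10, 6): total = 1646.3
Minimum is at Blue with total 1187.9 mi.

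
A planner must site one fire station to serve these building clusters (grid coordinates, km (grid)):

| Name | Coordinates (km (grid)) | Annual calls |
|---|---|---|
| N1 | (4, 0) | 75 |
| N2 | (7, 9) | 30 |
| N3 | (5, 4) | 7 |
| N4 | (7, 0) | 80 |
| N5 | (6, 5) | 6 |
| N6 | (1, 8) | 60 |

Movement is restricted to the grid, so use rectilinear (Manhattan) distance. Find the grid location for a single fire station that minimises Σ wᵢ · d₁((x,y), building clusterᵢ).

(4, 0)

Manhattan distance separates: Σwᵢ(|x−xᵢ|+|y−yᵢ|) = Σwᵢ|x−xᵢ| + Σwᵢ|y−yᵢ|, so x and y are optimised independently as 1-D weighted medians.
Total weight W = 258; half = 129.
x-coordinate, sorted with cumulative weight:
  x=1 (N6, w=60) cum 60
  x=4 (N1, w=75) cum 135  ← median
  x=5 (N3, w=7) cum 142
  x=6 (N5, w=6) cum 148
  x=7 (N2, w=30) cum 178
  x=7 (N4, w=80) cum 258
⇒ x* = 4
y-coordinate, sorted with cumulative weight:
  y=0 (N1, w=75) cum 75
  y=0 (N4, w=80) cum 155  ← median
  y=4 (N3, w=7) cum 162
  y=5 (N5, w=6) cum 168
  y=8 (N6, w=60) cum 228
  y=9 (N2, w=30) cum 258
⇒ y* = 0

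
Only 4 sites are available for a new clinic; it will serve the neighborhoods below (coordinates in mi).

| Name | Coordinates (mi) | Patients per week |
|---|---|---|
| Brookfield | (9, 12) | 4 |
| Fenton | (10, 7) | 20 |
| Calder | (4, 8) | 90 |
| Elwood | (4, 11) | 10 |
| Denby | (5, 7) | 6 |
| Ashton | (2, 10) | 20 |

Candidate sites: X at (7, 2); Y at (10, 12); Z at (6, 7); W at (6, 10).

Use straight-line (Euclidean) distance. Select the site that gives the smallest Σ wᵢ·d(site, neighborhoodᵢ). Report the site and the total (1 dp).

Total weighted distance at each candidate:
  X (7, 2): total = 1077.0
  Y (10, 12): total = 1021.2
  Z (6, 7): total = 455.3
  W (6, 10): total = 490.3
Minimum is at Z with total 455.3 mi.

Z, total 455.3 mi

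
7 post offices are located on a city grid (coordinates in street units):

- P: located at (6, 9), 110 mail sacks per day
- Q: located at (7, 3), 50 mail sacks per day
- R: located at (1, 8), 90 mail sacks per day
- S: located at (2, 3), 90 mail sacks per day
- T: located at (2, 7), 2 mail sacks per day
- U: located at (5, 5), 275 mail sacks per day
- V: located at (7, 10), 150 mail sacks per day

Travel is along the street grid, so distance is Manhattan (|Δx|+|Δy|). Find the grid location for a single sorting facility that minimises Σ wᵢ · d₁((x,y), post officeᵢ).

(5, 5)

Manhattan distance separates: Σwᵢ(|x−xᵢ|+|y−yᵢ|) = Σwᵢ|x−xᵢ| + Σwᵢ|y−yᵢ|, so x and y are optimised independently as 1-D weighted medians.
Total weight W = 767; half = 383.5.
x-coordinate, sorted with cumulative weight:
  x=1 (R, w=90) cum 90
  x=2 (S, w=90) cum 180
  x=2 (T, w=2) cum 182
  x=5 (U, w=275) cum 457  ← median
  x=6 (P, w=110) cum 567
  x=7 (Q, w=50) cum 617
  x=7 (V, w=150) cum 767
⇒ x* = 5
y-coordinate, sorted with cumulative weight:
  y=3 (Q, w=50) cum 50
  y=3 (S, w=90) cum 140
  y=5 (U, w=275) cum 415  ← median
  y=7 (T, w=2) cum 417
  y=8 (R, w=90) cum 507
  y=9 (P, w=110) cum 617
  y=10 (V, w=150) cum 767
⇒ y* = 5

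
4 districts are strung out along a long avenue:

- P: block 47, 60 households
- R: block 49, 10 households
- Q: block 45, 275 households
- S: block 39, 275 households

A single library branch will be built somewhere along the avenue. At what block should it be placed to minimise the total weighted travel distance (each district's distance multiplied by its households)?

For a sum of weighted absolute distances on a line, the optimum is the weighted median (not the mean). Total weight W = 620; half-weight = 310.
Sort by position and accumulate weight:
  block 39 (S, w=275) → cum 275
  block 45 (Q, w=275) → cum 550  ≥ 310 → median here
  block 47 (P, w=60) → cum 610
  block 49 (R, w=10) → cum 620
Optimal location: block 45.

x = 45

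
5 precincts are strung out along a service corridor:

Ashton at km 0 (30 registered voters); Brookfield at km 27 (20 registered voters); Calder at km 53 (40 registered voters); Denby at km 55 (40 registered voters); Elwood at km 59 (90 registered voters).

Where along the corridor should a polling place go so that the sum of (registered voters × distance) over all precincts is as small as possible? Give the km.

For a sum of weighted absolute distances on a line, the optimum is the weighted median (not the mean). Total weight W = 220; half-weight = 110.
Sort by position and accumulate weight:
  km 0 (Ashton, w=30) → cum 30
  km 27 (Brookfield, w=20) → cum 50
  km 53 (Calder, w=40) → cum 90
  km 55 (Denby, w=40) → cum 130  ≥ 110 → median here
  km 59 (Elwood, w=90) → cum 220
Optimal location: km 55.

x = 55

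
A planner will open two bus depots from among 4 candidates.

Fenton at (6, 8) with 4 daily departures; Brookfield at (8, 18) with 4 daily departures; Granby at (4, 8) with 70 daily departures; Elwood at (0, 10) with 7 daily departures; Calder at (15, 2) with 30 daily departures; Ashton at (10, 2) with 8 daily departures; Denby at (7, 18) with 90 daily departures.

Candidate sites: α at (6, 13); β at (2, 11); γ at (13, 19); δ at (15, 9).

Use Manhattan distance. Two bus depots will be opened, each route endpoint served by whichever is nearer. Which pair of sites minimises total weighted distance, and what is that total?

{α, δ}, total 1447

Evaluate every pair (each demand assigned to the nearer of the two):
  {α, δ}: total = 1447
  {α, β}: total = 1679
  {β, γ}: total = 1759
  {α, γ}: total = 1827
  {β, δ}: total = 1837
  {γ, δ}: total = 1952
Best pair: {α, δ} with total 1447.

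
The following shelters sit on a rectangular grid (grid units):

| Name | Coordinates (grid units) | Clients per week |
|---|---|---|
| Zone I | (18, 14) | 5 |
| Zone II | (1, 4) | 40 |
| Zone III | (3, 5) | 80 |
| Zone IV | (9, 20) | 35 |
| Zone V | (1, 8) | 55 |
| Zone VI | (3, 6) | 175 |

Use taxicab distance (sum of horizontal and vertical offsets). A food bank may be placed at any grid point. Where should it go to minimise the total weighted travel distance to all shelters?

(3, 6)

Manhattan distance separates: Σwᵢ(|x−xᵢ|+|y−yᵢ|) = Σwᵢ|x−xᵢ| + Σwᵢ|y−yᵢ|, so x and y are optimised independently as 1-D weighted medians.
Total weight W = 390; half = 195.
x-coordinate, sorted with cumulative weight:
  x=1 (Zone II, w=40) cum 40
  x=1 (Zone V, w=55) cum 95
  x=3 (Zone III, w=80) cum 175
  x=3 (Zone VI, w=175) cum 350  ← median
  x=9 (Zone IV, w=35) cum 385
  x=18 (Zone I, w=5) cum 390
⇒ x* = 3
y-coordinate, sorted with cumulative weight:
  y=4 (Zone II, w=40) cum 40
  y=5 (Zone III, w=80) cum 120
  y=6 (Zone VI, w=175) cum 295  ← median
  y=8 (Zone V, w=55) cum 350
  y=14 (Zone I, w=5) cum 355
  y=20 (Zone IV, w=35) cum 390
⇒ y* = 6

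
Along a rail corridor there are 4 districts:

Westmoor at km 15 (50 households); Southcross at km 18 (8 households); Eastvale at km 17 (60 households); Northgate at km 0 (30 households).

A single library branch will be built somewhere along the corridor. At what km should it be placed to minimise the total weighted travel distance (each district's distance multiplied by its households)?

For a sum of weighted absolute distances on a line, the optimum is the weighted median (not the mean). Total weight W = 148; half-weight = 74.
Sort by position and accumulate weight:
  km 0 (Northgate, w=30) → cum 30
  km 15 (Westmoor, w=50) → cum 80  ≥ 74 → median here
  km 17 (Eastvale, w=60) → cum 140
  km 18 (Southcross, w=8) → cum 148
Optimal location: km 15.

x = 15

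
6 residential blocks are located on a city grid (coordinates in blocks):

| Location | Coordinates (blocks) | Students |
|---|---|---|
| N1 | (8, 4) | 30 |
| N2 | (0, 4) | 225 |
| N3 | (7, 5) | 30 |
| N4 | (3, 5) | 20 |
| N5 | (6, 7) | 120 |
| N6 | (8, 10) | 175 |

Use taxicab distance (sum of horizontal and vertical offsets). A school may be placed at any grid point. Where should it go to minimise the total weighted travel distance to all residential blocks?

(6, 5)

Manhattan distance separates: Σwᵢ(|x−xᵢ|+|y−yᵢ|) = Σwᵢ|x−xᵢ| + Σwᵢ|y−yᵢ|, so x and y are optimised independently as 1-D weighted medians.
Total weight W = 600; half = 300.
x-coordinate, sorted with cumulative weight:
  x=0 (N2, w=225) cum 225
  x=3 (N4, w=20) cum 245
  x=6 (N5, w=120) cum 365  ← median
  x=7 (N3, w=30) cum 395
  x=8 (N1, w=30) cum 425
  x=8 (N6, w=175) cum 600
⇒ x* = 6
y-coordinate, sorted with cumulative weight:
  y=4 (N1, w=30) cum 30
  y=4 (N2, w=225) cum 255
  y=5 (N3, w=30) cum 285
  y=5 (N4, w=20) cum 305  ← median
  y=7 (N5, w=120) cum 425
  y=10 (N6, w=175) cum 600
⇒ y* = 5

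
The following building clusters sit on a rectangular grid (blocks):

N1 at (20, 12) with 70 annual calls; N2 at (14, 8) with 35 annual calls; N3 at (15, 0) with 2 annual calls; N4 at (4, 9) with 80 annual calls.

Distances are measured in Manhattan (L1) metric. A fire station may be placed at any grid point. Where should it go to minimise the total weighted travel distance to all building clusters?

(14, 9)

Manhattan distance separates: Σwᵢ(|x−xᵢ|+|y−yᵢ|) = Σwᵢ|x−xᵢ| + Σwᵢ|y−yᵢ|, so x and y are optimised independently as 1-D weighted medians.
Total weight W = 187; half = 93.5.
x-coordinate, sorted with cumulative weight:
  x=4 (N4, w=80) cum 80
  x=14 (N2, w=35) cum 115  ← median
  x=15 (N3, w=2) cum 117
  x=20 (N1, w=70) cum 187
⇒ x* = 14
y-coordinate, sorted with cumulative weight:
  y=0 (N3, w=2) cum 2
  y=8 (N2, w=35) cum 37
  y=9 (N4, w=80) cum 117  ← median
  y=12 (N1, w=70) cum 187
⇒ y* = 9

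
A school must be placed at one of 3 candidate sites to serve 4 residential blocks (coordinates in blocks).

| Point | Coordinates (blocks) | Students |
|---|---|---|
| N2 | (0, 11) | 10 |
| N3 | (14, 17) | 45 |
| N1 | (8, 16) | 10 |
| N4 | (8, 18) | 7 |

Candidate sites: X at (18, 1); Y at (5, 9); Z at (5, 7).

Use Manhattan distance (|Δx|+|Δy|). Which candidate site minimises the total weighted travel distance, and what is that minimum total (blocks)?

Total weighted distance at each candidate:
  X (18, 1): total = 1619
  Y (5, 9): total = 1019
  Z (5, 7): total = 1163
Minimum is at Y with total 1019 blocks.

Y, total 1019 blocks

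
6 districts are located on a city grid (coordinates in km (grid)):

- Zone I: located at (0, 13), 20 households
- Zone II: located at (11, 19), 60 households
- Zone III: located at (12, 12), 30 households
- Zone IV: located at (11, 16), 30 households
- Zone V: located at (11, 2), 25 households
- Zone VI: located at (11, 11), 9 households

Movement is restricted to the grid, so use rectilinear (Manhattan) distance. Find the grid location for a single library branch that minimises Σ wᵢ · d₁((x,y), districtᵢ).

(11, 16)

Manhattan distance separates: Σwᵢ(|x−xᵢ|+|y−yᵢ|) = Σwᵢ|x−xᵢ| + Σwᵢ|y−yᵢ|, so x and y are optimised independently as 1-D weighted medians.
Total weight W = 174; half = 87.
x-coordinate, sorted with cumulative weight:
  x=0 (Zone I, w=20) cum 20
  x=11 (Zone II, w=60) cum 80
  x=11 (Zone IV, w=30) cum 110  ← median
  x=11 (Zone V, w=25) cum 135
  x=11 (Zone VI, w=9) cum 144
  x=12 (Zone III, w=30) cum 174
⇒ x* = 11
y-coordinate, sorted with cumulative weight:
  y=2 (Zone V, w=25) cum 25
  y=11 (Zone VI, w=9) cum 34
  y=12 (Zone III, w=30) cum 64
  y=13 (Zone I, w=20) cum 84
  y=16 (Zone IV, w=30) cum 114  ← median
  y=19 (Zone II, w=60) cum 174
⇒ y* = 16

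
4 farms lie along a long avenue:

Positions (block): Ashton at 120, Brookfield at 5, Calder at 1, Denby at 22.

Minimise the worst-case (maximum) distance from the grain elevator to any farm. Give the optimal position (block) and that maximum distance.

location 60.5, max distance 59.5

The 1-center on a line is the midpoint of the two extreme points: leftmost at 1, rightmost at 120.
Optimal location = (1 + 120)/2 = 60.5; maximum distance = (120 − 1)/2 = 59.5.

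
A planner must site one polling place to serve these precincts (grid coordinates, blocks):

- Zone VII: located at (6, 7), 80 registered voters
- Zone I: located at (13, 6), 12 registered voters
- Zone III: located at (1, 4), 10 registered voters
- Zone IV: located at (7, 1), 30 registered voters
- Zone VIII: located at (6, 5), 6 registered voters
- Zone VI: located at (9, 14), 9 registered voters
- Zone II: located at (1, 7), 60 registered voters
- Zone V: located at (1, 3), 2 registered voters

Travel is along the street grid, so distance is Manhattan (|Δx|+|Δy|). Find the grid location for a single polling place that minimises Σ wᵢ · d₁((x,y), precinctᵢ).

Manhattan distance separates: Σwᵢ(|x−xᵢ|+|y−yᵢ|) = Σwᵢ|x−xᵢ| + Σwᵢ|y−yᵢ|, so x and y are optimised independently as 1-D weighted medians.
Total weight W = 209; half = 104.5.
x-coordinate, sorted with cumulative weight:
  x=1 (Zone III, w=10) cum 10
  x=1 (Zone II, w=60) cum 70
  x=1 (Zone V, w=2) cum 72
  x=6 (Zone VII, w=80) cum 152  ← median
  x=6 (Zone VIII, w=6) cum 158
  x=7 (Zone IV, w=30) cum 188
  x=9 (Zone VI, w=9) cum 197
  x=13 (Zone I, w=12) cum 209
⇒ x* = 6
y-coordinate, sorted with cumulative weight:
  y=1 (Zone IV, w=30) cum 30
  y=3 (Zone V, w=2) cum 32
  y=4 (Zone III, w=10) cum 42
  y=5 (Zone VIII, w=6) cum 48
  y=6 (Zone I, w=12) cum 60
  y=7 (Zone VII, w=80) cum 140  ← median
  y=7 (Zone II, w=60) cum 200
  y=14 (Zone VI, w=9) cum 209
⇒ y* = 7

(6, 7)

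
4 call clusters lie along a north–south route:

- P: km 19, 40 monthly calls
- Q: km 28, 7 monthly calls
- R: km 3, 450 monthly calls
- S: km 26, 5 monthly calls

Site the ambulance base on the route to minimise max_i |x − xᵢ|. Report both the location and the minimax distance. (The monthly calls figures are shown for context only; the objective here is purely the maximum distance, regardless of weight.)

The 1-center on a line is the midpoint of the two extreme points: leftmost at 3, rightmost at 28.
Optimal location = (3 + 28)/2 = 15.5; maximum distance = (28 − 3)/2 = 12.5.

location 15.5, max distance 12.5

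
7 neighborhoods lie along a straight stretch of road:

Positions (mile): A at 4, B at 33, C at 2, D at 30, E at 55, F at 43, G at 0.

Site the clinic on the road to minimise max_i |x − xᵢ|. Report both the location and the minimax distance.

The 1-center on a line is the midpoint of the two extreme points: leftmost at 0, rightmost at 55.
Optimal location = (0 + 55)/2 = 27.5; maximum distance = (55 − 0)/2 = 27.5.

location 27.5, max distance 27.5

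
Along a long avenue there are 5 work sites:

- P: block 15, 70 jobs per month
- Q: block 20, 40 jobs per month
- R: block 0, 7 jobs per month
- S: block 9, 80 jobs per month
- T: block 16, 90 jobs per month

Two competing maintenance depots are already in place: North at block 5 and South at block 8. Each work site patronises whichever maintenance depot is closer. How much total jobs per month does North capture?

The indifferent point is the midpoint (5+8)/2 = 6.5; work sites left of it (closer to North at 5) go to North, those right go to South.
  R at 0 (w=7) → North
  S at 9 (w=80) → South
  P at 15 (w=70) → South
  T at 16 (w=90) → South
  Q at 20 (w=40) → South
North captures 7; South captures 280.

7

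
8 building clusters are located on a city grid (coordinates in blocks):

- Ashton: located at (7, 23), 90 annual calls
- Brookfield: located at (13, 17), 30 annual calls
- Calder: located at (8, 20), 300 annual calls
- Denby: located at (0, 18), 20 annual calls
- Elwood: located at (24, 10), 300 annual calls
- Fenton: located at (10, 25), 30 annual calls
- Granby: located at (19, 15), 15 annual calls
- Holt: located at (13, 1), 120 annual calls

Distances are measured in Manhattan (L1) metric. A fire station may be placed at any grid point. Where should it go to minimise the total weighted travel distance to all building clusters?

(13, 17)

Manhattan distance separates: Σwᵢ(|x−xᵢ|+|y−yᵢ|) = Σwᵢ|x−xᵢ| + Σwᵢ|y−yᵢ|, so x and y are optimised independently as 1-D weighted medians.
Total weight W = 905; half = 452.5.
x-coordinate, sorted with cumulative weight:
  x=0 (Denby, w=20) cum 20
  x=7 (Ashton, w=90) cum 110
  x=8 (Calder, w=300) cum 410
  x=10 (Fenton, w=30) cum 440
  x=13 (Brookfield, w=30) cum 470  ← median
  x=13 (Holt, w=120) cum 590
  x=19 (Granby, w=15) cum 605
  x=24 (Elwood, w=300) cum 905
⇒ x* = 13
y-coordinate, sorted with cumulative weight:
  y=1 (Holt, w=120) cum 120
  y=10 (Elwood, w=300) cum 420
  y=15 (Granby, w=15) cum 435
  y=17 (Brookfield, w=30) cum 465  ← median
  y=18 (Denby, w=20) cum 485
  y=20 (Calder, w=300) cum 785
  y=23 (Ashton, w=90) cum 875
  y=25 (Fenton, w=30) cum 905
⇒ y* = 17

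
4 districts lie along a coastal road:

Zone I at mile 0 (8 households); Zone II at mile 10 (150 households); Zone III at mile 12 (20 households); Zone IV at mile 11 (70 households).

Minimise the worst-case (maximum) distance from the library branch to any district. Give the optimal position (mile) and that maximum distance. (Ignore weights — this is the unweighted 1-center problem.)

The 1-center on a line is the midpoint of the two extreme points: leftmost at 0, rightmost at 12.
Optimal location = (0 + 12)/2 = 6; maximum distance = (12 − 0)/2 = 6.

location 6, max distance 6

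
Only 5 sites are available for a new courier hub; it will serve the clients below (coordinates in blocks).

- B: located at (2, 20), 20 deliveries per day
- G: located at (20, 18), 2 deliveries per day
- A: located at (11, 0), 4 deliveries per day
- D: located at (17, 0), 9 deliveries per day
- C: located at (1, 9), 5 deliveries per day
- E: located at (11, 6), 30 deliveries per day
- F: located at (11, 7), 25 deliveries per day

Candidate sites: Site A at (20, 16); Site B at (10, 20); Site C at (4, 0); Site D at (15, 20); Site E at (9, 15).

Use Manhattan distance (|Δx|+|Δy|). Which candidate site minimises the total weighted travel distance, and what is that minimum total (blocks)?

Total weighted distance at each candidate:
  Site A (20, 16): total = 1865
  Site B (10, 20): total = 1411
  Site C (4, 0): total = 1453
  Site D (15, 20): total = 1658
  Site E (9, 15): total = 1193
Minimum is at Site E with total 1193 blocks.

Site E, total 1193 blocks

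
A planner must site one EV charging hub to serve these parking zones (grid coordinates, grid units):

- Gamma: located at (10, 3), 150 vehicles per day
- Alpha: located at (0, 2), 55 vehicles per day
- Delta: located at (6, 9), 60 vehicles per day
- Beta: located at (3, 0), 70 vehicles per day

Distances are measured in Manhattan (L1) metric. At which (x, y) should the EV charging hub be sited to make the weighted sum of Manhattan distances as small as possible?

Manhattan distance separates: Σwᵢ(|x−xᵢ|+|y−yᵢ|) = Σwᵢ|x−xᵢ| + Σwᵢ|y−yᵢ|, so x and y are optimised independently as 1-D weighted medians.
Total weight W = 335; half = 167.5.
x-coordinate, sorted with cumulative weight:
  x=0 (Alpha, w=55) cum 55
  x=3 (Beta, w=70) cum 125
  x=6 (Delta, w=60) cum 185  ← median
  x=10 (Gamma, w=150) cum 335
⇒ x* = 6
y-coordinate, sorted with cumulative weight:
  y=0 (Beta, w=70) cum 70
  y=2 (Alpha, w=55) cum 125
  y=3 (Gamma, w=150) cum 275  ← median
  y=9 (Delta, w=60) cum 335
⇒ y* = 3

(6, 3)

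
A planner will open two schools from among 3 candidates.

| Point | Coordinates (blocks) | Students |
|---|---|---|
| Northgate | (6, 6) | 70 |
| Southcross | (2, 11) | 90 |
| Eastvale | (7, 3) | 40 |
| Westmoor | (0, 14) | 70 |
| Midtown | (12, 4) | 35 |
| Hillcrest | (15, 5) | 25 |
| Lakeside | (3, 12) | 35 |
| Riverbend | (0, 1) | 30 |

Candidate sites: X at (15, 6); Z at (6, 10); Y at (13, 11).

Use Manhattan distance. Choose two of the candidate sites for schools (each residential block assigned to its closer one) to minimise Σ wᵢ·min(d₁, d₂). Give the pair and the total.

Evaluate every pair (each demand assigned to the nearer of the two):
  {X, Z}: total = 2575
  {Z, Y}: total = 2855
  {X, Y}: total = 4365
Best pair: {X, Z} with total 2575.

{X, Z}, total 2575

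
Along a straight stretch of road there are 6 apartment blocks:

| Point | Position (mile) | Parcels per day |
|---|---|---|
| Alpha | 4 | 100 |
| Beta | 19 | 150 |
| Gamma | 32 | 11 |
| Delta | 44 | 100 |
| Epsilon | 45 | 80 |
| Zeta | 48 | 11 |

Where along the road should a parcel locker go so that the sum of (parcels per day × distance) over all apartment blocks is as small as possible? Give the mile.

For a sum of weighted absolute distances on a line, the optimum is the weighted median (not the mean). Total weight W = 452; half-weight = 226.
Sort by position and accumulate weight:
  mile 4 (Alpha, w=100) → cum 100
  mile 19 (Beta, w=150) → cum 250  ≥ 226 → median here
  mile 32 (Gamma, w=11) → cum 261
  mile 44 (Delta, w=100) → cum 361
  mile 45 (Epsilon, w=80) → cum 441
  mile 48 (Zeta, w=11) → cum 452
Optimal location: mile 19.

x = 19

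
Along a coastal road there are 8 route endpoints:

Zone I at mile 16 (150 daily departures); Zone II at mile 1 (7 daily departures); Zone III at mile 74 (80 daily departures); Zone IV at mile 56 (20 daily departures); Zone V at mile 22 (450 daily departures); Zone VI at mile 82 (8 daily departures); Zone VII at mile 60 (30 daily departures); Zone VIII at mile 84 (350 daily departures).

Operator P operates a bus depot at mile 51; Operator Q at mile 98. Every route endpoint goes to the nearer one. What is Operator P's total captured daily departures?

737

The indifferent point is the midpoint (51+98)/2 = 74.5; route endpoints left of it (closer to Operator P at 51) go to Operator P, those right go to Operator Q.
  Zone II at 1 (w=7) → Operator P
  Zone I at 16 (w=150) → Operator P
  Zone V at 22 (w=450) → Operator P
  Zone IV at 56 (w=20) → Operator P
  Zone VII at 60 (w=30) → Operator P
  Zone III at 74 (w=80) → Operator P
  Zone VI at 82 (w=8) → Operator Q
  Zone VIII at 84 (w=350) → Operator Q
Operator P captures 737; Operator Q captures 358.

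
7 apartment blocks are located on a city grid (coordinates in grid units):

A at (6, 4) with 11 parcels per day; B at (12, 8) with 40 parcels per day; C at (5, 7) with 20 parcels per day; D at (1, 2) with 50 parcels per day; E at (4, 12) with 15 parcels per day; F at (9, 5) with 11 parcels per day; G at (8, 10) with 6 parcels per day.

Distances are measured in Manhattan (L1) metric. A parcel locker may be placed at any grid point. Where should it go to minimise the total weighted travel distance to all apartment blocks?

(5, 7)

Manhattan distance separates: Σwᵢ(|x−xᵢ|+|y−yᵢ|) = Σwᵢ|x−xᵢ| + Σwᵢ|y−yᵢ|, so x and y are optimised independently as 1-D weighted medians.
Total weight W = 153; half = 76.5.
x-coordinate, sorted with cumulative weight:
  x=1 (D, w=50) cum 50
  x=4 (E, w=15) cum 65
  x=5 (C, w=20) cum 85  ← median
  x=6 (A, w=11) cum 96
  x=8 (G, w=6) cum 102
  x=9 (F, w=11) cum 113
  x=12 (B, w=40) cum 153
⇒ x* = 5
y-coordinate, sorted with cumulative weight:
  y=2 (D, w=50) cum 50
  y=4 (A, w=11) cum 61
  y=5 (F, w=11) cum 72
  y=7 (C, w=20) cum 92  ← median
  y=8 (B, w=40) cum 132
  y=10 (G, w=6) cum 138
  y=12 (E, w=15) cum 153
⇒ y* = 7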